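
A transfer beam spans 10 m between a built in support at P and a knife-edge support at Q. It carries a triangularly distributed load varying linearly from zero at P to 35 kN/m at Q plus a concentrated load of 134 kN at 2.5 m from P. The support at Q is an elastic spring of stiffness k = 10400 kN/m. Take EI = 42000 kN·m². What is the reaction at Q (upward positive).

Choose R_Q as the redundant. The primary structure is the cantilever fixed at P.
Downward deflection at the released point Q due to the loads:
  triangular load, peak 35 at the free end: 11w₀L⁴/(120EI) = 32083/EI
  point load 134 at a = 2.5: Pa²(3L − a)/(6EI) = 3839/EI
  δ_0 = 35922/EI
Flexibility coefficient — unit upward force at Q: δ_{QQ} = L³/(3EI) = 333.3/EI.
With EI = 42000 kN·m²: δ_0 = 0.85528 m and δ_{QQ} = 0.007937 m/kN.
Compatibility — the spring shortens by R_Q/k under the reaction it provides: δ_0 − R_Q·δ_{QQ} = R_Q/k. With 1/k = 0.000096 m/kN, R_Q = δ_0 / (δ_{QQ} + 1/k) = 0.85528 / (0.007937 + 0.000096) = 106.5 kN.

R_Q = 106.5 kN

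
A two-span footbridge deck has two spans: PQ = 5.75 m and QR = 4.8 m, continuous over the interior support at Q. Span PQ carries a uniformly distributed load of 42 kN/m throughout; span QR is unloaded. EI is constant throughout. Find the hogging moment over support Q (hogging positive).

M_Q = 94.6 kN·m

Release continuity at Q by inserting a hinge; the redundant is the internal moment M_Q. The primary structure is two simply-supported spans PQ and QR.
Discontinuity in slope at Q on the released structure — sum the simple-span end rotations:
  span PQ: UDL 42: wL³/(24EI) = 332.7/EI
  relative rotation θ_0 = (332.7 + 0)/EI = 332.7/EI
A unit hogging moment at Q produces rotation L₁/(3EI) + L₂/(3EI) = 3.517/EI.
Slope continuity at Q: θ_0 = M_Q·3.517/EI, so M_Q = 332.7/3.517 = 94.6 kN·m (hogging).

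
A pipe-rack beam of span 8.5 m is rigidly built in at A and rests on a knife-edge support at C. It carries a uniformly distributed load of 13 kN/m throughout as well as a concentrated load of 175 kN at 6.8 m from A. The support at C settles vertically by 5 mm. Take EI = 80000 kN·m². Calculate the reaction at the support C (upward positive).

R_C = 162.7 kN

Release the roller at C. Primary structure: cantilever fixed at A.
Primary-structure tip deflection at C by superposition:
  UDL 13: wL⁴/(8EI) = 8483/EI
  point load 175 at a = 6.8: Pa²(3L − a)/(6EI) = 25220/EI
  δ_0 = 33703/EI
Flexibility coefficient — unit upward force at C: δ_{CC} = L³/(3EI) = 204.7/EI.
With EI = 80000 kN·m²: δ_0 = 0.42128 m and δ_{CC} = 0.002559 m/kN.
Compatibility — the beam at C must follow the support down by 0.005 m: δ_0 − R_C·δ_{CC} = 0.005, so R_C = (0.42128 − 0.005)/0.002559 = 162.7 kN.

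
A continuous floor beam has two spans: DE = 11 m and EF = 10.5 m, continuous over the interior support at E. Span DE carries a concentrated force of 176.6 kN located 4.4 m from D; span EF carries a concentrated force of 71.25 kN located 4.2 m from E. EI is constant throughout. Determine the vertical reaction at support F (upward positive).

R_F = 5.917 kN

Release continuity at E by inserting a hinge; the redundant is the internal moment M_E. The primary structure is two simply-supported spans DE and EF.
Rotations at E on the released spans (each span's end-slope, ×1/EI):
  span DE: point load 176.6 at a = 4.4: Pab(L + a)/(6LEI) = 1197/EI
  span EF: point load 71.25 at a = 4.2: Pab(L + b)/(6LEI) = 502.7/EI
  relative rotation θ_0 = (1197 + 502.7)/EI = 1699/EI
A unit hogging moment at E produces rotation L₁/(3EI) + L₂/(3EI) = 7.167/EI.
Slope continuity at E: θ_0 = M_E·7.167/EI, so M_E = 1699/7.167 = 237.1 kN·m (hogging).
Span EF, ΣM about F: R_E^{EF}·10.5 = 448.9 + 237.1, so R_E^{EF} = 65.33 kN and R_F = 71.25 − 65.33 = 5.917 kN.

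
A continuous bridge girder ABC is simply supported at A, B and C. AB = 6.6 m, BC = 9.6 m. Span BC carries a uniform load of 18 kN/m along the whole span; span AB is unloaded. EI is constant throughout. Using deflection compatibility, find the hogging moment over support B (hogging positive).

M_B = 122.9 kN·m

Insert a hinge at B; M_B is the redundant, and each span becomes simply supported.
Discontinuity in slope at B on the released structure — sum the simple-span end rotations:
  span BC: UDL 18: wL³/(24EI) = 663.6/EI
  relative rotation θ_0 = (0 + 663.6)/EI = 663.6/EI
A unit hogging moment at B produces rotation L₁/(3EI) + L₂/(3EI) = 5.4/EI.
Slope continuity at B: θ_0 = M_B·5.4/EI, so M_B = 663.6/5.4 = 122.9 kN·m (hogging).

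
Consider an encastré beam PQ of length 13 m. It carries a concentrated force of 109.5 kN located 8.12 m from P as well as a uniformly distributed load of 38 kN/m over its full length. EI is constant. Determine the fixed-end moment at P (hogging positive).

Release both end moments; the primary structure is a simply-supported span PQ with redundants M_P and M_Q.
On the primary (simply-supported) span, the end slopes from the loading are:
  at P: point load 109.5 at a = 8.12: Pab(L + b)/(6LEI) = 994.6/EI
  at Q: point load 109.5 at a = 8.12: Pab(L + a)/(6LEI) = 1175/EI
  at P: UDL 38: wL³/(24EI) = 3479/EI
  at Q: UDL 38: wL³/(24EI) = 3479/EI
  θ_P0 = 4473/EI,  θ_Q0 = 4653/EI
Flexibility coefficients: a unit moment at one end gives L/(3EI) there and L/(6EI) at the far end, so f₁₁ = f₂₂ = 4.333/EI and f₁₂ = f₂₁ = 2.167/EI.
Compatibility — zero rotation at each built-in end:
  4.333 M_P + 2.167 M_Q = 4473
  2.167 M_P + 4.333 M_Q = 4653
Solving the pair gives M_P = 660.5 kN·m and M_Q = 743.6 kN·m (hogging).

M_P = 660.5 kN·m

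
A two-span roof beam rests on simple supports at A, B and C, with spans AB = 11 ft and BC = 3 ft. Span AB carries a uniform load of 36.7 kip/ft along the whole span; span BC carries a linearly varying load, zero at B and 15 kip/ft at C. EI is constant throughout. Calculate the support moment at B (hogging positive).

M_B = 437.8 kip·ft

Release continuity at B by inserting a hinge; the redundant is the internal moment M_B. The primary structure is two simply-supported spans AB and BC.
Rotations at B on the released spans (each span's end-slope, ×1/EI):
  span AB: UDL 36.7: wL³/(24EI) = 2035/EI
  span BC: triangular load, peak 15: 7w₀L³/(360EI) = 7.875/EI
  relative rotation θ_0 = (2035 + 7.875)/EI = 2043/EI
A unit hogging moment at B produces rotation L₁/(3EI) + L₂/(3EI) = 4.667/EI.
Slope continuity at B: θ_0 = M_B·4.667/EI, so M_B = 2043/4.667 = 437.8 kip·ft (hogging).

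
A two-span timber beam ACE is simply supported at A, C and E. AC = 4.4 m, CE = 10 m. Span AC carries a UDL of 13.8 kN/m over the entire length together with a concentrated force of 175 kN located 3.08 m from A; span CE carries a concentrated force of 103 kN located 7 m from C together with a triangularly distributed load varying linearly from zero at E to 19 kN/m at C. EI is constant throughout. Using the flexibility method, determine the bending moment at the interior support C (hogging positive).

M_C = 237.8 kN·m

Take M_C as the redundant. Released structure: two simple spans AC and CE with a hinge at C.
End slopes at the hinge C, treating each span as simply supported:
  span AC: UDL 13.8: wL³/(24EI) = 48.98/EI
  span AC: point load 175 at a = 3.08: Pab(L + a)/(6LEI) = 201.6/EI
  span CE: point load 103 at a = 7: Pab(L + b)/(6LEI) = 468.6/EI
  span CE: triangular load, peak 19: w₀L³/(45EI) = 422.2/EI
  relative rotation θ_0 = (250.6 + 890.9)/EI = 1141/EI
A unit hogging moment at C produces rotation L₁/(3EI) + L₂/(3EI) = 4.8/EI.
Compatibility: M_C·(L₁+L₂)/(3EI) = θ_0, giving M_C = 237.8 kN·m (hogging).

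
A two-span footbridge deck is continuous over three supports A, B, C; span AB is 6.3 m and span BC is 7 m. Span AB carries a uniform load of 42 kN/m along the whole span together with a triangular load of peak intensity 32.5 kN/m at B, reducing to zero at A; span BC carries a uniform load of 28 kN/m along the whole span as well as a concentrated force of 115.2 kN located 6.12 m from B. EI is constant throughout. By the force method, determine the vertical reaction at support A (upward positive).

R_A = 125.8 kN

Insert a hinge at B; M_B is the redundant, and each span becomes simply supported.
Discontinuity in slope at B on the released structure — sum the simple-span end rotations:
  span AB: UDL 42: wL³/(24EI) = 437.6/EI
  span AB: triangular load, peak 32.5: w₀L³/(45EI) = 180.6/EI
  span BC: UDL 28: wL³/(24EI) = 400.2/EI
  span BC: point load 115.2 at a = 6.12: Pab(L + b)/(6LEI) = 116.4/EI
  relative rotation θ_0 = (618.2 + 516.6)/EI = 1135/EI
A unit hogging moment at B produces rotation L₁/(3EI) + L₂/(3EI) = 4.433/EI.
Compatibility: M_B·(L₁+L₂)/(3EI) = θ_0, giving M_B = 256 kN·m (hogging).
Span AB, ΣM about A with M_B applied at B: R_B^{AB}·6.3 = 1263 + 256, so R_B^{AB} = 241.2 kN and R_A = 367 − 241.2 = 125.8 kN.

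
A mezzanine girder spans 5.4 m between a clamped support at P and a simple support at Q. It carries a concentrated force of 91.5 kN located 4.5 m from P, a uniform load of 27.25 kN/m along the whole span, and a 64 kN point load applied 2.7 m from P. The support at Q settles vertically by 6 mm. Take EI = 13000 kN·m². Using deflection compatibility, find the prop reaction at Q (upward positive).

Take the reaction at Q as the redundant and release it; the primary structure is a cantilever fixed at P.
Deflection at Q on the released cantilever, summing each load's contribution:
  point load 91.5 at a = 4.5: Pa²(3L − a)/(6EI) = 3613/EI
  UDL 27.25: wL⁴/(8EI) = 2896/EI
  point load 64 at a = 2.7: Pa²(3L − a)/(6EI) = 1050/EI
  δ_0 = 7559/EI
Tip deflection under a unit load at Q: L³/(3EI) = 52.49/EI.
With EI = 13000 kN·m²: δ_0 = 0.58148 m and δ_{QQ} = 0.004038 m/kN.
Compatibility — the beam at Q must follow the support down by 0.006 m: δ_0 − R_Q·δ_{QQ} = 0.006, so R_Q = (0.58148 − 0.006)/0.004038 = 142.5 kN.

R_Q = 142.5 kN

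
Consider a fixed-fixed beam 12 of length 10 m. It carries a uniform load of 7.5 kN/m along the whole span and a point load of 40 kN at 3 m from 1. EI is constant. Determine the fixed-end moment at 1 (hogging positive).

Release both end moments; the primary structure is a simply-supported span 12 with redundants M_1 and M_2.
End rotations of the released simple span under the applied load (×1/EI):
  at 1: UDL 7.5: wL³/(24EI) = 312.5/EI
  at 2: UDL 7.5: wL³/(24EI) = 312.5/EI
  at 1: point load 40 at a = 3: Pab(L + b)/(6LEI) = 238/EI
  at 2: point load 40 at a = 3: Pab(L + a)/(6LEI) = 182/EI
  θ_10 = 550.5/EI,  θ_20 = 494.5/EI
Flexibility coefficients: a unit moment at one end gives L/(3EI) there and L/(6EI) at the far end, so f₁₁ = f₂₂ = 3.333/EI and f₁₂ = f₂₁ = 1.667/EI.
Compatibility — zero rotation at each built-in end:
  3.333 M_1 + 1.667 M_2 = 550.5
  1.667 M_1 + 3.333 M_2 = 494.5
Solving the pair gives M_1 = 121.3 kN·m and M_2 = 87.7 kN·m (hogging).

M_1 = 121.3 kN·m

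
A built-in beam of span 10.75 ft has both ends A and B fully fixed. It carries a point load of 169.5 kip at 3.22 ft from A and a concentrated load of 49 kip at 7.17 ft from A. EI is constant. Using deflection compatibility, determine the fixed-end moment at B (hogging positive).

Take the two fixed-end moments M_A, M_B as redundants; the released structure is the simple span AB.
End rotations of the released simple span under the applied load (×1/EI):
  at A: point load 169.5 at a = 3.22: Pab(L + b)/(6LEI) = 1165/EI
  at B: point load 169.5 at a = 3.22: Pab(L + a)/(6LEI) = 890.1/EI
  at A: point load 49 at a = 7.17: Pab(L + b)/(6LEI) = 279.4/EI
  at B: point load 49 at a = 7.17: Pab(L + a)/(6LEI) = 349.4/EI
  θ_A0 = 1444/EI,  θ_B0 = 1240/EI
Flexibility coefficients: a unit moment at one end gives L/(3EI) there and L/(6EI) at the far end, so f₁₁ = f₂₂ = 3.583/EI and f₁₂ = f₂₁ = 1.792/EI.
Compatibility — zero rotation at each built-in end:
  3.583 M_A + 1.792 M_B = 1444
  1.792 M_A + 3.583 M_B = 1240
Solving the pair gives M_A = 306.8 kip·ft and M_B = 192.6 kip·ft (hogging).

M_B = 192.6 kip·ft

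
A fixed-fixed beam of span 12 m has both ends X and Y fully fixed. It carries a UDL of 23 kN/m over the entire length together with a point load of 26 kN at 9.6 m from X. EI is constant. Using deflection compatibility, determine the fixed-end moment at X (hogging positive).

Take the two fixed-end moments M_X, M_Y as redundants; the released structure is the simple span XY.
Simple-span end rotations at X and Y under the given loads:
  at X: UDL 23: wL³/(24EI) = 1656/EI
  at Y: UDL 23: wL³/(24EI) = 1656/EI
  at X: point load 26 at a = 9.6: Pab(L + b)/(6LEI) = 119.8/EI
  at Y: point load 26 at a = 9.6: Pab(L + a)/(6LEI) = 179.7/EI
  θ_X0 = 1776/EI,  θ_Y0 = 1836/EI
Flexibility coefficients: a unit moment at one end gives L/(3EI) there and L/(6EI) at the far end, so f₁₁ = f₂₂ = 4/EI and f₁₂ = f₂₁ = 2/EI.
Compatibility — zero rotation at each built-in end:
  4 M_X + 2 M_Y = 1776
  2 M_X + 4 M_Y = 1836
Solving the pair gives M_X = 286 kN·m and M_Y = 315.9 kN·m (hogging).

M_X = 286 kN·m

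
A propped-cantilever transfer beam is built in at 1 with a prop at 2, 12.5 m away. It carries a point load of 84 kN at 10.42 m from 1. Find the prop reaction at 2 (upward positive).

Release the roller at 2. Primary structure: cantilever fixed at 1.
Primary-structure tip deflection at 2 by superposition:
  point load 84 at a = 10.42: Pa²(3L − a)/(6EI) = 41163/EI
Tip deflection under a unit load at 2: L³/(3EI) = 651/EI.
Compatibility at 2: δ_0 − R_2·δ_{22} = 0, so R_2 = 41163/651 = 63.23 kN.

R_2 = 63.23 kN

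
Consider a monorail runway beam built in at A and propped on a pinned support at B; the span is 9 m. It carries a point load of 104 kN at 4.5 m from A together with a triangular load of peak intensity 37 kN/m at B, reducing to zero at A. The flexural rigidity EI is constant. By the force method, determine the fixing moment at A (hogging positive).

M_A = 350.3 kN·m

Remove the prop at B; the released (primary) structure is a cantilever built in at A.
Downward deflection at the released point B due to the loads:
  point load 104 at a = 4.5: Pa²(3L − a)/(6EI) = 7898/EI
  triangular load, peak 37 at the free end: 11w₀L⁴/(120EI) = 22253/EI
  δ_0 = 30150/EI
Flexibility coefficient — unit upward force at B: δ_{BB} = L³/(3EI) = 243/EI.
Compatibility at B: δ_0 − R_B·δ_{BB} = 0, so R_B = 30150/243 = 124.1 kN.
Moment equilibrium about A: M_A = Σ(load moments about A) − R_B·L = 1467 − 124.1×9 = 350.3 kN·m.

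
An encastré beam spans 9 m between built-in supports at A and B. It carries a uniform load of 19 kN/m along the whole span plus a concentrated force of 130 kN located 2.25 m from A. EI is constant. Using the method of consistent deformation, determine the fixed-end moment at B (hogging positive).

M_B = 183.1 kN·m

Release both end moments; the primary structure is a simply-supported span AB with redundants M_A and M_B.
On the primary (simply-supported) span, the end slopes from the loading are:
  at A: UDL 19: wL³/(24EI) = 577.1/EI
  at B: UDL 19: wL³/(24EI) = 577.1/EI
  at A: point load 130 at a = 2.25: Pab(L + b)/(6LEI) = 575.9/EI
  at B: point load 130 at a = 2.25: Pab(L + a)/(6LEI) = 411.3/EI
  θ_A0 = 1153/EI,  θ_B0 = 988.5/EI
Flexibility coefficients: a unit moment at one end gives L/(3EI) there and L/(6EI) at the far end, so f₁₁ = f₂₂ = 3/EI and f₁₂ = f₂₁ = 1.5/EI.
Compatibility — zero rotation at each built-in end:
  3 M_A + 1.5 M_B = 1153
  1.5 M_A + 3 M_B = 988.5
Solving the pair gives M_A = 292.8 kN·m and M_B = 183.1 kN·m (hogging).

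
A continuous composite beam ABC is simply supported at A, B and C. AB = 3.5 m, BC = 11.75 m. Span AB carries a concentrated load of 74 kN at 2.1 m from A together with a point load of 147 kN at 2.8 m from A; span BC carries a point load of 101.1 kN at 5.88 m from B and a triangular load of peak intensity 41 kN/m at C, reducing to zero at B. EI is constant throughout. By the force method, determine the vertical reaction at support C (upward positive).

Release continuity at B by inserting a hinge; the redundant is the internal moment M_B. The primary structure is two simply-supported spans AB and BC.
Discontinuity in slope at B on the released structure — sum the simple-span end rotations:
  span AB: point load 74 at a = 2.1: Pab(L + a)/(6LEI) = 58.02/EI
  span AB: point load 147 at a = 2.8: Pab(L + a)/(6LEI) = 86.44/EI
  span BC: point load 101.1 at a = 5.88: Pab(L + b)/(6LEI) = 872.1/EI
  span BC: triangular load, peak 41: 7w₀L³/(360EI) = 1293/EI
  relative rotation θ_0 = (144.5 + 2165)/EI = 2310/EI
A unit hogging moment at B produces rotation L₁/(3EI) + L₂/(3EI) = 5.083/EI.
Slope continuity at B: θ_0 = M_B·5.083/EI, so M_B = 2310/5.083 = 454.4 kN·m (hogging).
Span BC, ΣM about C: R_B^{BC}·11.75 = 1537 + 454.4, so R_B^{BC} = 169.5 kN and R_C = 342 − 169.5 = 172.5 kN.

R_C = 172.5 kN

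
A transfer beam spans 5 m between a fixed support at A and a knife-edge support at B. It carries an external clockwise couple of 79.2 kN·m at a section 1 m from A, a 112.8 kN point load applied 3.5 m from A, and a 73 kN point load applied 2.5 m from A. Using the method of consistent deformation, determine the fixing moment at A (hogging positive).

M_A = 181.9 kN·m

Release the roller at B. Primary structure: cantilever fixed at A.
Free-end deflection of the primary structure under the applied loading (downward +):
  clockwise couple 79.2 at a = 1: M₀a(2L − a)/(2EI) = 356.4/EI
  point load 112.8 at a = 3.5: Pa²(3L − a)/(6EI) = 2648/EI
  point load 73 at a = 2.5: Pa²(3L − a)/(6EI) = 950.5/EI
  δ_0 = 3955/EI
Tip deflection under a unit load at B: L³/(3EI) = 41.67/EI.
Compatibility at B: δ_0 − R_B·δ_{BB} = 0, so R_B = 3955/41.67 = 94.93 kN.
Moment equilibrium about A: M_A = Σ(load moments about A) − R_B·L = 656.5 − 94.93×5 = 181.9 kN·m.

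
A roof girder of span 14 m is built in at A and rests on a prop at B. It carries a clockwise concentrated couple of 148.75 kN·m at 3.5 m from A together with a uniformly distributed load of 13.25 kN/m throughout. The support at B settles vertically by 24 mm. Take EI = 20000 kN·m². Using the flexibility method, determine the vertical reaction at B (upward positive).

Choose R_B as the redundant. The primary structure is the cantilever fixed at A.
Primary-structure tip deflection at B by superposition:
  clockwise couple 148.75 at a = 3.5: M₀a(2L − a)/(2EI) = 6378/EI
  UDL 13.25: wL⁴/(8EI) = 63626/EI
  δ_0 = 70004/EI
Flexibility coefficient — unit upward force at B: δ_{BB} = L³/(3EI) = 914.7/EI.
With EI = 20000 kN·m²: δ_0 = 3.5002 m and δ_{BB} = 0.045733 m/kN.
Compatibility — the beam at B must follow the support down by 0.024 m: δ_0 − R_B·δ_{BB} = 0.024, so R_B = (3.5002 − 0.024)/0.045733 = 76.01 kN.

R_B = 76.01 kN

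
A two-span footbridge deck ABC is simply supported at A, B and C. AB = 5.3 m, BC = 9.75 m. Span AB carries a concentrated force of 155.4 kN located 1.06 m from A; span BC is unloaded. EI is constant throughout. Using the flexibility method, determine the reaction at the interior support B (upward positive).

Take M_B as the redundant. Released structure: two simple spans AB and BC with a hinge at B.
Rotations at B on the released spans (each span's end-slope, ×1/EI):
  span AB: point load 155.4 at a = 1.06: Pab(L + a)/(6LEI) = 139.7/EI
  relative rotation θ_0 = (139.7 + 0)/EI = 139.7/EI
A unit hogging moment at B produces rotation L₁/(3EI) + L₂/(3EI) = 5.017/EI.
Compatibility: M_B·(L₁+L₂)/(3EI) = θ_0, giving M_B = 27.84 kN·m (hogging).
Span AB, ΣM about A with M_B applied at B: R_B^{AB}·5.3 = 164.7 + 27.84, so R_B^{AB} = 36.33 kN and R_A = 155.4 − 36.33 = 119.1 kN.
Span BC, ΣM about C: R_B^{BC}·9.75 = 0 + 27.84, so R_B^{BC} = 2.856 kN and R_C = 0 − 2.856 = -2.856 kN.
R_B = 36.33 + 2.856 = 39.19 kN.

R_B = 39.19 kN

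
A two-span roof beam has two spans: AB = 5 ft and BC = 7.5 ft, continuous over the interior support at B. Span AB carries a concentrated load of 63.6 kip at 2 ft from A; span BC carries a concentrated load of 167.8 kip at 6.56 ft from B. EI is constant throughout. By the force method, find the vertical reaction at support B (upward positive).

R_B = 69.12 kip

Insert a hinge at B; M_B is the redundant, and each span becomes simply supported.
End slopes at the hinge B, treating each span as simply supported:
  span AB: point load 63.6 at a = 2: Pab(L + a)/(6LEI) = 89.04/EI
  span BC: point load 167.8 at a = 6.56: Pab(L + b)/(6LEI) = 194.1/EI
  relative rotation θ_0 = (89.04 + 194.1)/EI = 283.1/EI
A unit hogging moment at B produces rotation L₁/(3EI) + L₂/(3EI) = 4.167/EI.
Slope continuity at B: θ_0 = M_B·4.167/EI, so M_B = 283.1/4.167 = 67.95 kip·ft (hogging).
Span AB, ΣM about A with M_B applied at B: R_B^{AB}·5 = 127.2 + 67.95, so R_B^{AB} = 39.03 kip and R_A = 63.6 − 39.03 = 24.57 kip.
Span BC, ΣM about C: R_B^{BC}·7.5 = 157.7 + 67.95, so R_B^{BC} = 30.09 kip and R_C = 167.8 − 30.09 = 137.7 kip.
R_B = 39.03 + 30.09 = 69.12 kip.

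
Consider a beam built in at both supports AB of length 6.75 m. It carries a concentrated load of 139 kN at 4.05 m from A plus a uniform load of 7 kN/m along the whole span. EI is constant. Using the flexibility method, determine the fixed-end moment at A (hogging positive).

Release both end moments; the primary structure is a simply-supported span AB with redundants M_A and M_B.
Simple-span end rotations at A and B under the given loads:
  at A: point load 139 at a = 4.05: Pab(L + b)/(6LEI) = 354.7/EI
  at B: point load 139 at a = 4.05: Pab(L + a)/(6LEI) = 405.3/EI
  at A: UDL 7: wL³/(24EI) = 89.7/EI
  at B: UDL 7: wL³/(24EI) = 89.7/EI
  θ_A0 = 444.4/EI,  θ_B0 = 495/EI
Flexibility coefficients: a unit moment at one end gives L/(3EI) there and L/(6EI) at the far end, so f₁₁ = f₂₂ = 2.25/EI and f₁₂ = f₂₁ = 1.125/EI.
Compatibility — zero rotation at each built-in end:
  2.25 M_A + 1.125 M_B = 444.4
  1.125 M_A + 2.25 M_B = 495
Solving the pair gives M_A = 116.7 kN·m and M_B = 161.7 kN·m (hogging).

M_A = 116.7 kN·m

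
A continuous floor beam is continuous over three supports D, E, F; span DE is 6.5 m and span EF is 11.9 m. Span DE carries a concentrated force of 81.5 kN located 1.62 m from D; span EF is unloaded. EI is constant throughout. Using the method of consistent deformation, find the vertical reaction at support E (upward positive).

Take M_E as the redundant. Released structure: two simple spans DE and EF with a hinge at E.
End slopes at the hinge E, treating each span as simply supported:
  span DE: point load 81.5 at a = 1.62: Pab(L + a)/(6LEI) = 134.1/EI
  relative rotation θ_0 = (134.1 + 0)/EI = 134.1/EI
A unit hogging moment at E produces rotation L₁/(3EI) + L₂/(3EI) = 6.133/EI.
Slope continuity at E: θ_0 = M_E·6.133/EI, so M_E = 134.1/6.133 = 21.87 kN·m (hogging).
Span DE, ΣM about D with M_E applied at E: R_E^{DE}·6.5 = 132 + 21.87, so R_E^{DE} = 23.68 kN and R_D = 81.5 − 23.68 = 57.82 kN.
Span EF, ΣM about F: R_E^{EF}·11.9 = 0 + 21.87, so R_E^{EF} = 1.838 kN and R_F = 0 − 1.838 = -1.838 kN.
R_E = 23.68 + 1.838 = 25.52 kN.

R_E = 25.52 kN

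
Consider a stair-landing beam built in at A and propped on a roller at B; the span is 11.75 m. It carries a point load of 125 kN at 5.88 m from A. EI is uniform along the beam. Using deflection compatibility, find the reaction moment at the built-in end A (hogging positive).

M_A = 275.3 kN·m

Choose R_B as the redundant. The primary structure is the cantilever fixed at A.
Primary-structure tip deflection at B by superposition:
  point load 125 at a = 5.88: Pa²(3L − a)/(6EI) = 21155/EI
Flexibility coefficient — unit upward force at B: δ_{BB} = L³/(3EI) = 540.7/EI.
The prop prevents deflection at B: R_B = δ_0/δ_{BB} = 21155/540.7 = 39.12 kN.
Moment equilibrium about A: M_A = Σ(load moments about A) − R_B·L = 735 − 39.12×11.75 = 275.3 kN·m.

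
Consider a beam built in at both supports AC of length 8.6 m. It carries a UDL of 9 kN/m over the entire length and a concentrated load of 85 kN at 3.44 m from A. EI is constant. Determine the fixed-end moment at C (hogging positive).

M_C = 125.6 kN·m

Release both end moments; the primary structure is a simply-supported span AC with redundants M_A and M_C.
On the primary (simply-supported) span, the end slopes from the loading are:
  at A: UDL 9: wL³/(24EI) = 238.5/EI
  at C: UDL 9: wL³/(24EI) = 238.5/EI
  at A: point load 85 at a = 3.44: Pab(L + b)/(6LEI) = 402.3/EI
  at C: point load 85 at a = 3.44: Pab(L + a)/(6LEI) = 352/EI
  θ_A0 = 640.9/EI,  θ_C0 = 590.6/EI
Flexibility coefficients: a unit moment at one end gives L/(3EI) there and L/(6EI) at the far end, so f₁₁ = f₂₂ = 2.867/EI and f₁₂ = f₂₁ = 1.433/EI.
Compatibility — zero rotation at each built-in end:
  2.867 M_A + 1.433 M_C = 640.9
  1.433 M_A + 2.867 M_C = 590.6
Solving the pair gives M_A = 160.7 kN·m and M_C = 125.6 kN·m (hogging).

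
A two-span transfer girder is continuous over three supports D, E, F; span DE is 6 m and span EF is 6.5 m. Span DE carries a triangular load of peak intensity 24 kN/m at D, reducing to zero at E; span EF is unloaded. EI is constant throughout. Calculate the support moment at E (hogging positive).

M_E = 24.19 kN·m

Take M_E as the redundant. Released structure: two simple spans DE and EF with a hinge at E.
Rotations at E on the released spans (each span's end-slope, ×1/EI):
  span DE: triangular load, peak 24: 7w₀L³/(360EI) = 100.8/EI
  relative rotation θ_0 = (100.8 + 0)/EI = 100.8/EI
A unit hogging moment at E produces rotation L₁/(3EI) + L₂/(3EI) = 4.167/EI.
Compatibility: M_E·(L₁+L₂)/(3EI) = θ_0, giving M_E = 24.19 kN·m (hogging).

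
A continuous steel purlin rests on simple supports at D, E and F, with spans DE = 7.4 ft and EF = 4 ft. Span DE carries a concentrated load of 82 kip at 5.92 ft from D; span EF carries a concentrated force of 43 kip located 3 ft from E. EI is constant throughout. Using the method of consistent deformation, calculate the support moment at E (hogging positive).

Take M_E as the redundant. Released structure: two simple spans DE and EF with a hinge at E.
Rotations at E on the released spans (each span's end-slope, ×1/EI):
  span DE: point load 82 at a = 5.92: Pab(L + a)/(6LEI) = 215.5/EI
  span EF: point load 43 at a = 3: Pab(L + b)/(6LEI) = 26.88/EI
  relative rotation θ_0 = (215.5 + 26.88)/EI = 242.4/EI
A unit hogging moment at E produces rotation L₁/(3EI) + L₂/(3EI) = 3.8/EI.
Compatibility: M_E·(L₁+L₂)/(3EI) = θ_0, giving M_E = 63.79 kip·ft (hogging).

M_E = 63.79 kip·ft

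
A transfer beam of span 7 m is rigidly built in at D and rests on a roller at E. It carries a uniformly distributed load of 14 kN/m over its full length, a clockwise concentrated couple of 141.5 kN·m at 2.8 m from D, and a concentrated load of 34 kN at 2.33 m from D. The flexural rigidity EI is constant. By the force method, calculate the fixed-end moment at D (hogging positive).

M_D = 135.5 kN·m

Take the reaction at E as the redundant and release it; the primary structure is a cantilever fixed at D.
Free-end deflection of the primary structure under the applied loading (downward +):
  UDL 14: wL⁴/(8EI) = 4202/EI
  clockwise couple 141.5 at a = 2.8: M₀a(2L − a)/(2EI) = 2219/EI
  point load 34 at a = 2.33: Pa²(3L − a)/(6EI) = 574.4/EI
  δ_0 = 6995/EI
Tip deflection under a unit load at E: L³/(3EI) = 114.3/EI.
The prop prevents deflection at E: R_E = δ_0/δ_{EE} = 6995/114.3 = 61.18 kN.
Moment equilibrium about D: M_D = Σ(load moments about D) − R_E·L = 563.7 − 61.18×7 = 135.5 kN·m.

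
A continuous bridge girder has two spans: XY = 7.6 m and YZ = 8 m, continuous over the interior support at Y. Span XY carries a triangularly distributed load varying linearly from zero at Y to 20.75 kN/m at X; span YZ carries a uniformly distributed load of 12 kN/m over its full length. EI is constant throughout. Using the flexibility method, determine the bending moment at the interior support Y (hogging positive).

Release continuity at Y by inserting a hinge; the redundant is the internal moment M_Y. The primary structure is two simply-supported spans XY and YZ.
Rotations at Y on the released spans (each span's end-slope, ×1/EI):
  span XY: triangular load, peak 20.75: 7w₀L³/(360EI) = 177.1/EI
  span YZ: UDL 12: wL³/(24EI) = 256/EI
  relative rotation θ_0 = (177.1 + 256)/EI = 433.1/EI
A unit hogging moment at Y produces rotation L₁/(3EI) + L₂/(3EI) = 5.2/EI.
Compatibility: M_Y·(L₁+L₂)/(3EI) = θ_0, giving M_Y = 83.29 kN·m (hogging).

M_Y = 83.29 kN·m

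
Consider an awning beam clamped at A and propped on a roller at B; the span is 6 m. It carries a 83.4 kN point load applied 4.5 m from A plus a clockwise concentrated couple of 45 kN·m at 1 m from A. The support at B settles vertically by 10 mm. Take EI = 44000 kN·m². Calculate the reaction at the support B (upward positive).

R_B = 50.1 kN

Take the reaction at B as the redundant and release it; the primary structure is a cantilever fixed at A.
Deflection at B on the released cantilever, summing each load's contribution:
  point load 83.4 at a = 4.5: Pa²(3L − a)/(6EI) = 3800/EI
  clockwise couple 45 at a = 1: M₀a(2L − a)/(2EI) = 247.5/EI
  δ_0 = 4047/EI
Flexibility coefficient — unit upward force at B: δ_{BB} = L³/(3EI) = 72/EI.
With EI = 44000 kN·m²: δ_0 = 0.091987 m and δ_{BB} = 0.001636 m/kN.
Compatibility — the beam at B must follow the support down by 0.01 m: δ_0 − R_B·δ_{BB} = 0.01, so R_B = (0.091987 − 0.01)/0.001636 = 50.1 kN.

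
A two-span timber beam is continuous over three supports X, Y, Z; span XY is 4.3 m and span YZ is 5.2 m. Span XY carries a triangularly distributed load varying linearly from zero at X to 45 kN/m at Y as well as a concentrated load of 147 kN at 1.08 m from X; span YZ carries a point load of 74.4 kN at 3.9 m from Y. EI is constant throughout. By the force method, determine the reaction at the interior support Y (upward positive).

Insert a hinge at Y; M_Y is the redundant, and each span becomes simply supported.
Discontinuity in slope at Y on the released structure — sum the simple-span end rotations:
  span XY: triangular load, peak 45: w₀L³/(45EI) = 79.51/EI
  span XY: point load 147 at a = 1.08: Pab(L + a)/(6LEI) = 106.6/EI
  span YZ: point load 74.4 at a = 3.9: Pab(L + b)/(6LEI) = 78.58/EI
  relative rotation θ_0 = (186.1 + 78.58)/EI = 264.7/EI
A unit hogging moment at Y produces rotation L₁/(3EI) + L₂/(3EI) = 3.167/EI.
Slope continuity at Y: θ_0 = M_Y·3.167/EI, so M_Y = 264.7/3.167 = 83.59 kN·m (hogging).
Span XY, ΣM about X with M_Y applied at Y: R_Y^{XY}·4.3 = 436.1 + 83.59, so R_Y^{XY} = 120.9 kN and R_X = 243.8 − 120.9 = 122.9 kN.
Span YZ, ΣM about Z: R_Y^{YZ}·5.2 = 96.72 + 83.59, so R_Y^{YZ} = 34.67 kN and R_Z = 74.4 − 34.67 = 39.73 kN.
R_Y = 120.9 + 34.67 = 155.5 kN.

R_Y = 155.5 kN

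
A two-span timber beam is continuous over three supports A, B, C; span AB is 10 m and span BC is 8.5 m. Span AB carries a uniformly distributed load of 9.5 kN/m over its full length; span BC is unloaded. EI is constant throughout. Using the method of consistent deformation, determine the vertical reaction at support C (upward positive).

Insert a hinge at B; M_B is the redundant, and each span becomes simply supported.
Rotations at B on the released spans (each span's end-slope, ×1/EI):
  span AB: UDL 9.5: wL³/(24EI) = 395.8/EI
  relative rotation θ_0 = (395.8 + 0)/EI = 395.8/EI
A unit hogging moment at B produces rotation L₁/(3EI) + L₂/(3EI) = 6.167/EI.
Slope continuity at B: θ_0 = M_B·6.167/EI, so M_B = 395.8/6.167 = 64.19 kN·m (hogging).
Span BC, ΣM about C: R_B^{BC}·8.5 = 0 + 64.19, so R_B^{BC} = 7.552 kN and R_C = 0 − 7.552 = -7.552 kN.

R_C = -7.552 kN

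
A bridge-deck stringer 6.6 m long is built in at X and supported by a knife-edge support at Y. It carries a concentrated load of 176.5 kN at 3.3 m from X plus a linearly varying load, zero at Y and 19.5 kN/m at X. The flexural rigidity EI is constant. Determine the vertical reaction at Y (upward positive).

R_Y = 68.03 kN

Choose R_Y as the redundant. The primary structure is the cantilever fixed at X.
Primary-structure tip deflection at Y by superposition:
  point load 176.5 at a = 3.3: Pa²(3L − a)/(6EI) = 5286/EI
  triangular load, peak 19.5 at the fixed end: w₀L⁴/(30EI) = 1233/EI
  δ_0 = 6519/EI
Tip deflection under a unit load at Y: L³/(3EI) = 95.83/EI.
Compatibility at Y: δ_0 − R_Y·δ_{YY} = 0, so R_Y = 6519/95.83 = 68.03 kN.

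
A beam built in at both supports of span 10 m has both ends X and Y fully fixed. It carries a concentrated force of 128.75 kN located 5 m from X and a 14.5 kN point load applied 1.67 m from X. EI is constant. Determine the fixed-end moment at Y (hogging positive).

Take the two fixed-end moments M_X, M_Y as redundants; the released structure is the simple span XY.
On the primary (simply-supported) span, the end slopes from the loading are:
  at X: point load 128.75 at a = 5: Pab(L + b)/(6LEI) = 804.7/EI
  at Y: point load 128.75 at a = 5: Pab(L + a)/(6LEI) = 804.7/EI
  at X: point load 14.5 at a = 1.67: Pab(L + b)/(6LEI) = 61.62/EI
  at Y: point load 14.5 at a = 1.67: Pab(L + a)/(6LEI) = 39.23/EI
  θ_X0 = 866.3/EI,  θ_Y0 = 843.9/EI
Flexibility coefficients: a unit moment at one end gives L/(3EI) there and L/(6EI) at the far end, so f₁₁ = f₂₂ = 3.333/EI and f₁₂ = f₂₁ = 1.667/EI.
Compatibility — zero rotation at each built-in end:
  3.333 M_X + 1.667 M_Y = 866.3
  1.667 M_X + 3.333 M_Y = 843.9
Solving the pair gives M_X = 177.7 kN·m and M_Y = 164.3 kN·m (hogging).

M_Y = 164.3 kN·m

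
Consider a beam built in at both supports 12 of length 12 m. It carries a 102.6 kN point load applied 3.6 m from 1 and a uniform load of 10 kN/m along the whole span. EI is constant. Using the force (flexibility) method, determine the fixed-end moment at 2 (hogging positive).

M_2 = 197.6 kN·m

Take the two fixed-end moments M_1, M_2 as redundants; the released structure is the simple span 12.
On the primary (simply-supported) span, the end slopes from the loading are:
  at 1: point load 102.6 at a = 3.6: Pab(L + b)/(6LEI) = 879.1/EI
  at 2: point load 102.6 at a = 3.6: Pab(L + a)/(6LEI) = 672.2/EI
  at 1: UDL 10: wL³/(24EI) = 720/EI
  at 2: UDL 10: wL³/(24EI) = 720/EI
  θ_10 = 1599/EI,  θ_20 = 1392/EI
Flexibility coefficients: a unit moment at one end gives L/(3EI) there and L/(6EI) at the far end, so f₁₁ = f₂₂ = 4/EI and f₁₂ = f₂₁ = 2/EI.
Compatibility — zero rotation at each built-in end:
  4 M_1 + 2 M_2 = 1599
  2 M_1 + 4 M_2 = 1392
Solving the pair gives M_1 = 301 kN·m and M_2 = 197.6 kN·m (hogging).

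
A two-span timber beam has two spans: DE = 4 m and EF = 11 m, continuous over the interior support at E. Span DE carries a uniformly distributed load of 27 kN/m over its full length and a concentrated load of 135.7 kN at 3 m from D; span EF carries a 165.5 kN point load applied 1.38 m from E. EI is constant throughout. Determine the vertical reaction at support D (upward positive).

Insert a hinge at E; M_E is the redundant, and each span becomes simply supported.
End slopes at the hinge E, treating each span as simply supported:
  span DE: UDL 27: wL³/(24EI) = 72/EI
  span DE: point load 135.7 at a = 3: Pab(L + a)/(6LEI) = 118.7/EI
  span EF: point load 165.5 at a = 1.38: Pab(L + b)/(6LEI) = 686.4/EI
  relative rotation θ_0 = (190.7 + 686.4)/EI = 877.2/EI
A unit hogging moment at E produces rotation L₁/(3EI) + L₂/(3EI) = 5/EI.
Compatibility: M_E·(L₁+L₂)/(3EI) = θ_0, giving M_E = 175.4 kN·m (hogging).
Span DE, ΣM about D with M_E applied at E: R_E^{DE}·4 = 623.1 + 175.4, so R_E^{DE} = 199.6 kN and R_D = 243.7 − 199.6 = 44.07 kN.

R_D = 44.07 kN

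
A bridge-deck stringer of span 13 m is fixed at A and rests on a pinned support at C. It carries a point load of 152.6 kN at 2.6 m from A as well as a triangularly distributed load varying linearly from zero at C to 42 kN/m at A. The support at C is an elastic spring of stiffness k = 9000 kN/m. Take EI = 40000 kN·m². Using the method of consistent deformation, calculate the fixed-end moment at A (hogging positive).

Choose R_C as the redundant. The primary structure is the cantilever fixed at A.
Downward deflection at the released point C due to the loads:
  point load 152.6 at a = 2.6: Pa²(3L − a)/(6EI) = 6258/EI
  triangular load, peak 42 at the fixed end: w₀L⁴/(30EI) = 39985/EI
  δ_0 = 46244/EI
Flexibility coefficient — unit upward force at C: δ_{CC} = L³/(3EI) = 732.3/EI.
With EI = 40000 kN·m²: δ_0 = 1.1561 m and δ_{CC} = 0.018308 m/kN.
Compatibility — the spring shortens by R_C/k under the reaction it provides: δ_0 − R_C·δ_{CC} = R_C/k. With 1/k = 0.000111 m/kN, R_C = δ_0 / (δ_{CC} + 1/k) = 1.1561 / (0.018308 + 0.000111) = 62.76 kN.
Moment equilibrium about A: M_A = Σ(load moments about A) − R_C·L = 1580 − 62.76×13 = 763.8 kN·m.

M_A = 763.8 kN·m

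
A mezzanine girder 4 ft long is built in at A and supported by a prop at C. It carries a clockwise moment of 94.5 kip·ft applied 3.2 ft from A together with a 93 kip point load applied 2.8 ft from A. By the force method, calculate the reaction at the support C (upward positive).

R_C = 86.43 kip

Remove the prop at C; the released (primary) structure is a cantilever built in at A.
Deflection at C on the released cantilever, summing each load's contribution:
  clockwise couple 94.5 at a = 3.2: M₀a(2L − a)/(2EI) = 725.8/EI
  point load 93 at a = 2.8: Pa²(3L − a)/(6EI) = 1118/EI
  δ_0 = 1844/EI
Flexibility coefficient — unit upward force at C: δ_{CC} = L³/(3EI) = 21.33/EI.
The prop prevents deflection at C: R_C = δ_0/δ_{CC} = 1844/21.33 = 86.43 kip.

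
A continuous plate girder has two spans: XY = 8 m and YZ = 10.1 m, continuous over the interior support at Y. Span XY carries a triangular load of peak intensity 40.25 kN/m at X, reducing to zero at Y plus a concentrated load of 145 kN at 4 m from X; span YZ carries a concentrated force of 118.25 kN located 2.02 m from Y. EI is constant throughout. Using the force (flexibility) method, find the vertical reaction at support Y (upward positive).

Release continuity at Y by inserting a hinge; the redundant is the internal moment M_Y. The primary structure is two simply-supported spans XY and YZ.
Discontinuity in slope at Y on the released structure — sum the simple-span end rotations:
  span XY: triangular load, peak 40.25: 7w₀L³/(360EI) = 400.7/EI
  span XY: point load 145 at a = 4: Pab(L + a)/(6LEI) = 580/EI
  span YZ: point load 118.25 at a = 2.02: Pab(L + b)/(6LEI) = 579/EI
  relative rotation θ_0 = (980.7 + 579)/EI = 1560/EI
A unit hogging moment at Y produces rotation L₁/(3EI) + L₂/(3EI) = 6.033/EI.
Slope continuity at Y: θ_0 = M_Y·6.033/EI, so M_Y = 1560/6.033 = 258.5 kN·m (hogging).
Span XY, ΣM about X with M_Y applied at Y: R_Y^{XY}·8 = 1009 + 258.5, so R_Y^{XY} = 158.5 kN and R_X = 306 − 158.5 = 147.5 kN.
Span YZ, ΣM about Z: R_Y^{YZ}·10.1 = 955.5 + 258.5, so R_Y^{YZ} = 120.2 kN and R_Z = 118.2 − 120.2 = -1.946 kN.
R_Y = 158.5 + 120.2 = 278.7 kN.

R_Y = 278.7 kN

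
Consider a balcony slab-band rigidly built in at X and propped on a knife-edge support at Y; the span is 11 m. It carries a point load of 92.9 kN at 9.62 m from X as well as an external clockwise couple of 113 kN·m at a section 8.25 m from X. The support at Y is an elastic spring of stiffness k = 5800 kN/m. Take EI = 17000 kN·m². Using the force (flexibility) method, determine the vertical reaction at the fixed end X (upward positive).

Choose R_Y as the redundant. The primary structure is the cantilever fixed at X.
Free-end deflection of the primary structure under the applied loading (downward +):
  point load 92.9 at a = 9.62: Pa²(3L − a)/(6EI) = 33501/EI
  clockwise couple 113 at a = 8.25: M₀a(2L − a)/(2EI) = 6409/EI
  δ_0 = 39910/EI
Tip deflection under a unit load at Y: L³/(3EI) = 443.7/EI.
With EI = 17000 kN·m²: δ_0 = 2.3477 m and δ_{YY} = 0.026098 m/kN.
Compatibility — the spring shortens by R_Y/k under the reaction it provides: δ_0 − R_Y·δ_{YY} = R_Y/k. With 1/k = 0.000172 m/kN, R_Y = δ_0 / (δ_{YY} + 1/k) = 2.3477 / (0.026098 + 0.000172) = 89.37 kN.
Vertical equilibrium: R_X = ΣP − R_Y = 92.9 − 89.37 = 3.535 kN.

R_X = 3.535 kN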